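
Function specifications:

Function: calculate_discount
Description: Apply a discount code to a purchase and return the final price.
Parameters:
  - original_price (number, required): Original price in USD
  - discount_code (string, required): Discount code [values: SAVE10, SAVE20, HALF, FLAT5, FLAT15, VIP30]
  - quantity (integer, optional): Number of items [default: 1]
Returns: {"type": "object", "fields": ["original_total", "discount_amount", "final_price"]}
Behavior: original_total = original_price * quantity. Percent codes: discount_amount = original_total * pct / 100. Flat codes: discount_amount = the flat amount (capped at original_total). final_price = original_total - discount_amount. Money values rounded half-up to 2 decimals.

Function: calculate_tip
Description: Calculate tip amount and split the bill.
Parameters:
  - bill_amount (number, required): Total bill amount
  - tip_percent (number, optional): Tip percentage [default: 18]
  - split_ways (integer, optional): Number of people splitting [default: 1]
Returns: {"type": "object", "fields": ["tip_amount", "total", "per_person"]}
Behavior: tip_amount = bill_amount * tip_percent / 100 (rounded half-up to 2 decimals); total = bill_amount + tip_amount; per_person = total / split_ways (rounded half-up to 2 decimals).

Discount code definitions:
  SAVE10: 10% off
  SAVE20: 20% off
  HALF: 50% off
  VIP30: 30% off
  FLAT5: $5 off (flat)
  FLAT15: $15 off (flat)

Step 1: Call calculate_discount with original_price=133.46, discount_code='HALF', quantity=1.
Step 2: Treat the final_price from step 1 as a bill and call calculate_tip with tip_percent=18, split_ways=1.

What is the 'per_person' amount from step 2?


Step 1: calculate_discount(original_price=133.46, discount_code=HALF, quantity=1)
  original_total = 133.46 * 1 = 133.46
  HALF = 50% off: discount_amount = 133.46 * 50/100 = 66.73 -> 66.73
  final_price = 133.46 - 66.73 = 66.73
  -> final_price = 66.73
Step 2: calculate_tip(bill_amount=66.73, tip_percent=18, split_ways=1)
  tip_amount = 66.73 * 18/100 = 12.0114 -> 12.01
  total = 66.73 + 12.01 = 78.74
  per_person = 78.74 / 1 = 78.74 -> 78.74
  -> per_person = 78.74
$78.74


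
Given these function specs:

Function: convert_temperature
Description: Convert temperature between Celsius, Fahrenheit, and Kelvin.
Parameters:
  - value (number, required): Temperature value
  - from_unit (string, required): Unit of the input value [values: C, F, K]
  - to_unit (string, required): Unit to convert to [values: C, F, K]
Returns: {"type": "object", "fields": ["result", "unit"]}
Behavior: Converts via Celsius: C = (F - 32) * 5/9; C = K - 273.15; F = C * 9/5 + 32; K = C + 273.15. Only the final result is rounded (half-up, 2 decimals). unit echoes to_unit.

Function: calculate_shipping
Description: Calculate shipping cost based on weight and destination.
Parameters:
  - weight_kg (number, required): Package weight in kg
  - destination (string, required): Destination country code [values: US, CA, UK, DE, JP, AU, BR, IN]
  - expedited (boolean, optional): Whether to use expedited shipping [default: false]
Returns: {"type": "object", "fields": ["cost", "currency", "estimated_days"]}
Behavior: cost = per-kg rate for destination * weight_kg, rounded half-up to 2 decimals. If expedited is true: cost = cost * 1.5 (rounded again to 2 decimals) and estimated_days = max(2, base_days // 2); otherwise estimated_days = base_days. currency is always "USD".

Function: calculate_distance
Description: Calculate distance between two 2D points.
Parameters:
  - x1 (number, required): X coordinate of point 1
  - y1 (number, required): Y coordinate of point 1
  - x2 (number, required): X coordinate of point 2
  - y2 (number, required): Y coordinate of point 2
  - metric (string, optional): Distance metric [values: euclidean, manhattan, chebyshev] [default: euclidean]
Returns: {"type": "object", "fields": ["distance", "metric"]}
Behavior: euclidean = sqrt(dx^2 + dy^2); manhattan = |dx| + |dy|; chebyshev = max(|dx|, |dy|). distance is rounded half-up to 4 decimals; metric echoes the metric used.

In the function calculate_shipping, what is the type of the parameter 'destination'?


The calculate_shipping spec declares:
  - destination (string, required): Destination country code [values: US, CA, UK, DE, JP, AU, BR, IN]
Type:
string


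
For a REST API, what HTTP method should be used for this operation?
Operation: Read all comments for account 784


GET = read, POST = create, PUT = update/replace, DELETE = remove
This operation is a read.
GET


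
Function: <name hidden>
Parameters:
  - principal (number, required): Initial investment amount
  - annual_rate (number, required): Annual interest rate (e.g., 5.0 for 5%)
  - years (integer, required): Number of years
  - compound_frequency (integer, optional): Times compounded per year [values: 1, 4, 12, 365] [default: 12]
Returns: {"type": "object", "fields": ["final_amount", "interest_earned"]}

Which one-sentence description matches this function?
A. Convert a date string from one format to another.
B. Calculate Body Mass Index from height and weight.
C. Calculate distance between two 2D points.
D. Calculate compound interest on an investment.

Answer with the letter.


Parameters principal, annual_rate, years, compound_frequency and return ["final_amount", "interest_earned"] fit: Calculate compound interest on an investment.
D


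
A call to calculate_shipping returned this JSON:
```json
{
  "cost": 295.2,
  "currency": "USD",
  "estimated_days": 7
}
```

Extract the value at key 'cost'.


295.2


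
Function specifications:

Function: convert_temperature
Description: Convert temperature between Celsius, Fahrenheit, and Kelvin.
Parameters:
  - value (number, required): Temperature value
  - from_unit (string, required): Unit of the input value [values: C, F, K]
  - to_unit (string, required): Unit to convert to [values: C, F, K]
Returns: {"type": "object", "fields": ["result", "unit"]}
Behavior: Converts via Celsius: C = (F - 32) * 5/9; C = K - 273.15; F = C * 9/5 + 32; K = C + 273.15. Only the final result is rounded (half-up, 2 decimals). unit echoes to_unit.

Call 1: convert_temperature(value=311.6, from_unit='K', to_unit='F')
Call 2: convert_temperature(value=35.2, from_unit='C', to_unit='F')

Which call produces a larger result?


Call 1:
  To C: 311.6 - 273.15 = 38.45
  To F: 38.45 * 9/5 + 32 = 101.21
  Round to 2 decimals: 101.21
  -> 101.21 F
Call 2:
  Input already in C: 35.2
  To F: 35.2 * 9/5 + 32 = 95.36
  Round to 2 decimals: 95.36
  -> 95.36 F
Call 1 (101.21 F)


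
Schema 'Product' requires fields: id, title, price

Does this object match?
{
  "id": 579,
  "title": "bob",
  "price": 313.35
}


Checking required fields... All present.
Valid - all required fields present


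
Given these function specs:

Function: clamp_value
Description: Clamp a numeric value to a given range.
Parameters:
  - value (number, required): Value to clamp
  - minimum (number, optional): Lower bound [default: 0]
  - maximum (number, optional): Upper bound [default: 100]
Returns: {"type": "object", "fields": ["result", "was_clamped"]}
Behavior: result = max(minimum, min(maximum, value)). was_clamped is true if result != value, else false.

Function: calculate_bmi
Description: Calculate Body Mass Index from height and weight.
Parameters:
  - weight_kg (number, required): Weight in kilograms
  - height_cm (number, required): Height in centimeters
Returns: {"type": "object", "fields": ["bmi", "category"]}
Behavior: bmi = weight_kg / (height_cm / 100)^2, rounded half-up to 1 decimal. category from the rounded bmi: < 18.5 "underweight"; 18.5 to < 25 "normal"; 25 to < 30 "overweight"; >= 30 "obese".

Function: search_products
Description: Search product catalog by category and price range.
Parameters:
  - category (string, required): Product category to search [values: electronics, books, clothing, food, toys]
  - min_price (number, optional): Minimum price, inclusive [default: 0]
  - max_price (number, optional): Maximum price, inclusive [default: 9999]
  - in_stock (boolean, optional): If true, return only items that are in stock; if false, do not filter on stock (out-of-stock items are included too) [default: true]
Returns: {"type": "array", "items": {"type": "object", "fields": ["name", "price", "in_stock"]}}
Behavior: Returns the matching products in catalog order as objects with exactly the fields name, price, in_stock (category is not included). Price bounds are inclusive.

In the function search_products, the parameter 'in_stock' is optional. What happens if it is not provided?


The search_products spec declares:
  - in_stock (boolean, optional): If true, return only items that are in stock; if false, do not filter on stock (out-of-stock items are included too) [default: true]
It defaults to true


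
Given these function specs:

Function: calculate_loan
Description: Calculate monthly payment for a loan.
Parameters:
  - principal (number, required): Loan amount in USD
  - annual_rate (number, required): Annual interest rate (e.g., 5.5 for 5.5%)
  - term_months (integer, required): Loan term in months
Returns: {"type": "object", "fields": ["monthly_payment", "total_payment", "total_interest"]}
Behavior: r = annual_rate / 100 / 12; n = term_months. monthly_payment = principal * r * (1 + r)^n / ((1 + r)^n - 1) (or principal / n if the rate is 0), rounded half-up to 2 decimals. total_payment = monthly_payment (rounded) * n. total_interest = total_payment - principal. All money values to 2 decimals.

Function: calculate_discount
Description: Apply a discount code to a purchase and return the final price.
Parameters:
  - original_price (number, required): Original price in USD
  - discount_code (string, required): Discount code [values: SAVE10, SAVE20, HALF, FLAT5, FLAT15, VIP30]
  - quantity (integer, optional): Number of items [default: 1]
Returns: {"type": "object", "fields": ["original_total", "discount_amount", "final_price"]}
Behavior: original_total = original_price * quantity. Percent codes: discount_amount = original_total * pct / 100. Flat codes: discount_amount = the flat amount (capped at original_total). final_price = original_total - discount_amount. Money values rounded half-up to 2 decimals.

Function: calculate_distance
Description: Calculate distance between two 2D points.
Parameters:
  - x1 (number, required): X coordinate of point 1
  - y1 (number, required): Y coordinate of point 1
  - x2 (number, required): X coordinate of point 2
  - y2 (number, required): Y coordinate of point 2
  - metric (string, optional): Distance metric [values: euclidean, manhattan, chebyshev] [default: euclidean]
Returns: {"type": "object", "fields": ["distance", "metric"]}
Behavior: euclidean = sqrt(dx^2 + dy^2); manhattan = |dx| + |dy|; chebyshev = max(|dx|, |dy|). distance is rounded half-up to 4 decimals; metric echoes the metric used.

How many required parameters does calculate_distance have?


Parameters of calculate_distance: x1 (required), y1 (required), x2 (required), y2 (required), metric (optional)
Required count:
4


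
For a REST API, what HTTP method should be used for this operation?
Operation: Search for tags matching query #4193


GET = read, POST = create, PUT = update/replace, DELETE = remove
This operation is a read.
GET


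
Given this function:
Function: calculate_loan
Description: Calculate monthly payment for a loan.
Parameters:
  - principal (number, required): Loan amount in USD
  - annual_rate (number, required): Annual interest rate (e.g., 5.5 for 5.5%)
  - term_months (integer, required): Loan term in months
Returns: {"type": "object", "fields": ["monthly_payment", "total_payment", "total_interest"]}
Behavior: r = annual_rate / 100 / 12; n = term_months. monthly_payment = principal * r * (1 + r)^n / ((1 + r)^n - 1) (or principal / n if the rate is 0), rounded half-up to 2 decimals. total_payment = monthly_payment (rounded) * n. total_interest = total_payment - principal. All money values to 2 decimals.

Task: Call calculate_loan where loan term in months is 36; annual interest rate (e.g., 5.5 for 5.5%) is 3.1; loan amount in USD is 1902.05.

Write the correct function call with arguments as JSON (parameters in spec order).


Mapping each described value to its parameter name:
  'Loan term in months' -> term_months = 36
  'Annual interest rate (e.g., 5.5 for 5.5%)' -> annual_rate = 3.1
  'Loan amount in USD' -> principal = 1902.05
calculate_loan({"principal": 1902.05, "annual_rate": 3.1, "term_months": 36})


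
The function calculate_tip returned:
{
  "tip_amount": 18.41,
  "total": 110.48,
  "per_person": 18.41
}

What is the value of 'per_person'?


18.41


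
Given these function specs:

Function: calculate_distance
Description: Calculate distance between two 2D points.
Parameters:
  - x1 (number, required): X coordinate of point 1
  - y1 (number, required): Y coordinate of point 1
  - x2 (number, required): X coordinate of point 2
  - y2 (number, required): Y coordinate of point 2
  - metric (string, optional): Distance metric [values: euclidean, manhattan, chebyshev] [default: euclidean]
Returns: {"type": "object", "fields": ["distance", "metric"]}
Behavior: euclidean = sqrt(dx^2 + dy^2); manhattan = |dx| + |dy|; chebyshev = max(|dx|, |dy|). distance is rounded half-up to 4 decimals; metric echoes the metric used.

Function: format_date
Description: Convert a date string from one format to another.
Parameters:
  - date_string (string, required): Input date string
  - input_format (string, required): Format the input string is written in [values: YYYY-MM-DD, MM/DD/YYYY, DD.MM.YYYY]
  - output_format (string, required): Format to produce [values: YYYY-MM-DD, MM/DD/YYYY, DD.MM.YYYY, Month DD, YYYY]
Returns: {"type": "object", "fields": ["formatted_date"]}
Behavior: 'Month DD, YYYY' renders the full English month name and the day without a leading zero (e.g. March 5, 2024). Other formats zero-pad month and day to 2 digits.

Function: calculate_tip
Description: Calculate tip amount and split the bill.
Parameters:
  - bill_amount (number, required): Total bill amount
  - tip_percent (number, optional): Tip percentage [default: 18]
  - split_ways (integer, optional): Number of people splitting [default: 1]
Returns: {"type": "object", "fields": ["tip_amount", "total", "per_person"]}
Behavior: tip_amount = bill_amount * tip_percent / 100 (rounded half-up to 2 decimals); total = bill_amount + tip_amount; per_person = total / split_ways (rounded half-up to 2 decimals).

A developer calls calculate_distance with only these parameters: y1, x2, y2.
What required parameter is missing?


Required parameters: x1, y1, x2, y2
Provided: y1, x2, y2
Missing: x1
x1


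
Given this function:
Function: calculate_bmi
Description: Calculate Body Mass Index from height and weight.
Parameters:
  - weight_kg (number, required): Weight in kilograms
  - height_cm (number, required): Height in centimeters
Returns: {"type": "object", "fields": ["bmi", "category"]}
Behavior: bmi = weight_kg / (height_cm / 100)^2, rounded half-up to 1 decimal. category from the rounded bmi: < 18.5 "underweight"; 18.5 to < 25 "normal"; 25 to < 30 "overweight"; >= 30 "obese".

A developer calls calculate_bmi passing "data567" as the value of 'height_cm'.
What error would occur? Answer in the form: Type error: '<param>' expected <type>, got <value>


Spec: 'height_cm' is declared as number; "data567" is a string.
Type error: 'height_cm' expected number, got "data567"


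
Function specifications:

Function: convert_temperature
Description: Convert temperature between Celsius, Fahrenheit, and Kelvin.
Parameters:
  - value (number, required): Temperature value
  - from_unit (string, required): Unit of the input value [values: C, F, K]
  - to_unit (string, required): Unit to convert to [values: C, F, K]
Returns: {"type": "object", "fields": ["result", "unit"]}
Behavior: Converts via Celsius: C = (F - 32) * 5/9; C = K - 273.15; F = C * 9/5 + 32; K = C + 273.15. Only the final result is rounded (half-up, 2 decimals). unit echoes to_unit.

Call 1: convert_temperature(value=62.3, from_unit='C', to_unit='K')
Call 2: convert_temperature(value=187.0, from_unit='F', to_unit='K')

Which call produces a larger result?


Call 1:
  Input already in C: 62.3
  To K: 62.3 + 273.15 = 335.45
  Round to 2 decimals: 335.45
  -> 335.45 K
Call 2:
  To C: (187 - 32) * 5/9 = 86.111111
  To K: 86.111111 + 273.15 = 359.261111
  Round to 2 decimals: 359.26
  -> 359.26 K
Call 2 (359.26 K)


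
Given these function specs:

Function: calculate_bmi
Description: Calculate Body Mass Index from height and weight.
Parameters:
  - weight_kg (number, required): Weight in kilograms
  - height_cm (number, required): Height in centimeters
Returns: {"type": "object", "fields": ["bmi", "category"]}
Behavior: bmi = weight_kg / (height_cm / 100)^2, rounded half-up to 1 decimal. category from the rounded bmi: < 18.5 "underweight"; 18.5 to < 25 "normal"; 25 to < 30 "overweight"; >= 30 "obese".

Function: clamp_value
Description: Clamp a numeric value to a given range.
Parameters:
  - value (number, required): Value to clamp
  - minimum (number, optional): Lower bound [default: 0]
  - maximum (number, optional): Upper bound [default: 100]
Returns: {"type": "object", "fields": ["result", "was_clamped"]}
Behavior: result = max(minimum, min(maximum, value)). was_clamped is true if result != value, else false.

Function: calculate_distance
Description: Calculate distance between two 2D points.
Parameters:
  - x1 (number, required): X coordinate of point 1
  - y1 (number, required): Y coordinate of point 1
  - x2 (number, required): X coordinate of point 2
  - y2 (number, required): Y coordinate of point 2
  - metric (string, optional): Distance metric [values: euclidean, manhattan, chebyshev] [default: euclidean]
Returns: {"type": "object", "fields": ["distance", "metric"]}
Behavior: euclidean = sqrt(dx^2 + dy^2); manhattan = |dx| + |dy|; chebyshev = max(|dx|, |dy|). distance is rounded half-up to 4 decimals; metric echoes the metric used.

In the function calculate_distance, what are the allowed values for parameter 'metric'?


The calculate_distance spec declares:
  - metric (string, optional): Distance metric [values: euclidean, manhattan, chebyshev] [default: euclidean]
Allowed values:
euclidean, manhattan, chebyshev


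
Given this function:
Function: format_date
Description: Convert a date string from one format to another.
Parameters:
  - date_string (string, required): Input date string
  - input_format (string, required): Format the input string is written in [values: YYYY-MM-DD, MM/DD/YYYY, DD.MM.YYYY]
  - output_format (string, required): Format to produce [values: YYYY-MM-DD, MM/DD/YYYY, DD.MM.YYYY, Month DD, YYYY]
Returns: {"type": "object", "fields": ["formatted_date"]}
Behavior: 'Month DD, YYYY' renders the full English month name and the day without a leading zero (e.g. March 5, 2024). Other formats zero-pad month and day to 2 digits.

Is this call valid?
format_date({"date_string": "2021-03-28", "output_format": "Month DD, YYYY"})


Checking required parameters...
Missing required parameter: input_format
Invalid - missing required parameter 'input_format'


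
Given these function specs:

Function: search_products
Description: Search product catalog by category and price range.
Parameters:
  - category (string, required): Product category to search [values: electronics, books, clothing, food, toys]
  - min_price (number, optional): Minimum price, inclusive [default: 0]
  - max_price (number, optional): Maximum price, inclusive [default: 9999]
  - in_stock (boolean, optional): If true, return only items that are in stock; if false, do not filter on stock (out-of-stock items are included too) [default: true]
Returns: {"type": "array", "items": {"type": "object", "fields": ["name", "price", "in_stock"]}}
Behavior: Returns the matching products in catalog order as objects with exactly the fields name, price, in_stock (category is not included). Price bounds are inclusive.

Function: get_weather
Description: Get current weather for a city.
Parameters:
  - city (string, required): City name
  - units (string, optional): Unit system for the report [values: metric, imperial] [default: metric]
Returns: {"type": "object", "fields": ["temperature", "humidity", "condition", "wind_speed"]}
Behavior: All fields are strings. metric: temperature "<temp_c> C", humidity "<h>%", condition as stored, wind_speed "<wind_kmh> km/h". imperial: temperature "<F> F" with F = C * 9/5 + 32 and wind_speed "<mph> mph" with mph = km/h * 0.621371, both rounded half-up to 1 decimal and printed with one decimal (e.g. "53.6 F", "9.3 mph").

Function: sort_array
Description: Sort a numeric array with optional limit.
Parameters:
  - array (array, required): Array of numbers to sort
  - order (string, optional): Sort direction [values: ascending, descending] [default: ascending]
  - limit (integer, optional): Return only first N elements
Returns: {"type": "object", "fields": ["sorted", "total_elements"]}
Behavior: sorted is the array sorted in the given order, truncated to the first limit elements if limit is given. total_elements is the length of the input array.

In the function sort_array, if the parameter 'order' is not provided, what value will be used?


The sort_array spec declares:
  - order (string, optional): Sort direction [values: ascending, descending] [default: ascending]
Default:
ascending


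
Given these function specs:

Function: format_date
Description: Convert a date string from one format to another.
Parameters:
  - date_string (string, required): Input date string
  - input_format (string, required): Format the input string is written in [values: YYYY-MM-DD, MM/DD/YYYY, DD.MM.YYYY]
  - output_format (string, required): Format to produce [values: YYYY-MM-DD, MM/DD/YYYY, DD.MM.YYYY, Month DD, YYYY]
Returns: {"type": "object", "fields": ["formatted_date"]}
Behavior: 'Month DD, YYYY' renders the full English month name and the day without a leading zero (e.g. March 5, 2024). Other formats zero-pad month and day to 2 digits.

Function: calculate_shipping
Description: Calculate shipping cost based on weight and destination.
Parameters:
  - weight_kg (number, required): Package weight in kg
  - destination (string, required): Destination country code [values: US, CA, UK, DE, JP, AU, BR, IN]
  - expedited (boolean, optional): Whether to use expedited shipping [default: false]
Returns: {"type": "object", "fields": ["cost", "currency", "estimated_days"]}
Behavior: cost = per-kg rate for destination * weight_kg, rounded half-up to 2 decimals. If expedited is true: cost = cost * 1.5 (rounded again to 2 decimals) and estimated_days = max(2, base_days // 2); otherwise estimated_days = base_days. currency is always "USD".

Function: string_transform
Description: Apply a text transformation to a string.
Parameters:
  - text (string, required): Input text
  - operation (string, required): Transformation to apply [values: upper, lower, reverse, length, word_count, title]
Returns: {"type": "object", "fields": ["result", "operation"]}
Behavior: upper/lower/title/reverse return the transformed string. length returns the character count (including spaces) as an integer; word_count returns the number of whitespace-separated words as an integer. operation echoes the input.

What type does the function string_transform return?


The string_transform spec declares Returns: {"type": "object", "fields": ["result", "operation"]}
Type:
object


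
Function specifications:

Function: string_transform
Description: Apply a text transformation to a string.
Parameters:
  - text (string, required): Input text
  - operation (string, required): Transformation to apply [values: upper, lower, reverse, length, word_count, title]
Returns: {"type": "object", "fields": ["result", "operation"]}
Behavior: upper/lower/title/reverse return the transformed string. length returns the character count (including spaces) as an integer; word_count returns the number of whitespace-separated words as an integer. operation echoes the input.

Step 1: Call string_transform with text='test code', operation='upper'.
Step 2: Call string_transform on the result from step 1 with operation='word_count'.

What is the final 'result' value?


Step 1: string_transform(text='test code', operation='upper')
  -> result = 'TEST CODE'
Step 2: string_transform(text='TEST CODE', operation='word_count')
  words: TEST, CODE -> 2
  -> result = 2
2


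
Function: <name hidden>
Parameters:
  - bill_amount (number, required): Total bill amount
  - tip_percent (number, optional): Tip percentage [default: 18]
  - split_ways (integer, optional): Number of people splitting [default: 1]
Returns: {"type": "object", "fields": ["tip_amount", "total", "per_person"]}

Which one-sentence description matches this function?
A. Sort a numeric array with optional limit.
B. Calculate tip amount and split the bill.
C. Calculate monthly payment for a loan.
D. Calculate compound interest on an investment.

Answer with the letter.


Parameters bill_amount, tip_percent, split_ways and return ["tip_amount", "total", "per_person"] fit: Calculate tip amount and split the bill.
B


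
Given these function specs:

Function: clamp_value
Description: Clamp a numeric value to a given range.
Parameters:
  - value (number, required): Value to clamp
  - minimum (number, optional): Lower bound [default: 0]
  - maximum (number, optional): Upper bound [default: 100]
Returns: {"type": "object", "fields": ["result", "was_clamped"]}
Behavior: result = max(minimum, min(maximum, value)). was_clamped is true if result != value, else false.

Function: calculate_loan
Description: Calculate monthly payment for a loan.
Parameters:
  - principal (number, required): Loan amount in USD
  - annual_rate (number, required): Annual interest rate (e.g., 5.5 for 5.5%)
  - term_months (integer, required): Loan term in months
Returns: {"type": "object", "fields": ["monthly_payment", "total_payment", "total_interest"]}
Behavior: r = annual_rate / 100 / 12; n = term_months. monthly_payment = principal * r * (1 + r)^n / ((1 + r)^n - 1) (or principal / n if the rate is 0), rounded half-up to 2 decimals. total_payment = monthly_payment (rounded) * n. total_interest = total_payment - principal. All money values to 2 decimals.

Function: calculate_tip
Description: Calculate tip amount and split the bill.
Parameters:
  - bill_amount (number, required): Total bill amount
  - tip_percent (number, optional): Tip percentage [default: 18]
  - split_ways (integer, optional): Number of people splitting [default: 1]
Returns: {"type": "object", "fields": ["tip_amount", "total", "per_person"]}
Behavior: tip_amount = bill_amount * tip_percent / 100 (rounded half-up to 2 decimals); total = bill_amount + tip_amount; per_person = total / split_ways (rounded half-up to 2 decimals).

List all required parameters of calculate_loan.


Parameters of calculate_loan and their required/optional flag:
  principal: required
  annual_rate: required
  term_months: required
annual_rate, principal, term_months


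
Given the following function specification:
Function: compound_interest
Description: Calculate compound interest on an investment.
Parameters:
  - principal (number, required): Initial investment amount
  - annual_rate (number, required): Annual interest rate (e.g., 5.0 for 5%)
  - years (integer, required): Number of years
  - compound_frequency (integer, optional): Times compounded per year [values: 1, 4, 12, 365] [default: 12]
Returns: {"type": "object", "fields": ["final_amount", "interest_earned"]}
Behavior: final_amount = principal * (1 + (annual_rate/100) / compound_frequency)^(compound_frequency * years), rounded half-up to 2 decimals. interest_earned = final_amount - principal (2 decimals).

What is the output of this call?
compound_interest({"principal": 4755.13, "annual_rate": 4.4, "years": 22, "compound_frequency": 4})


rate per period = 4.4/100/4 = 0.011 (keep full precision); periods = 4 * 22 = 88
(1 + 0.011)^88 = 2.61879614
final_amount = 4755.13 * 2.61879614 = 12452.716086 -> 12452.72
interest_earned = 12452.72 - 4755.13 = 7697.59
Output:
{"final_amount": 12452.72, "interest_earned": 7697.59}


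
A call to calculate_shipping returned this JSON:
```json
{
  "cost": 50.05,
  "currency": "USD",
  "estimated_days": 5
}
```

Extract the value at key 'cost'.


50.05


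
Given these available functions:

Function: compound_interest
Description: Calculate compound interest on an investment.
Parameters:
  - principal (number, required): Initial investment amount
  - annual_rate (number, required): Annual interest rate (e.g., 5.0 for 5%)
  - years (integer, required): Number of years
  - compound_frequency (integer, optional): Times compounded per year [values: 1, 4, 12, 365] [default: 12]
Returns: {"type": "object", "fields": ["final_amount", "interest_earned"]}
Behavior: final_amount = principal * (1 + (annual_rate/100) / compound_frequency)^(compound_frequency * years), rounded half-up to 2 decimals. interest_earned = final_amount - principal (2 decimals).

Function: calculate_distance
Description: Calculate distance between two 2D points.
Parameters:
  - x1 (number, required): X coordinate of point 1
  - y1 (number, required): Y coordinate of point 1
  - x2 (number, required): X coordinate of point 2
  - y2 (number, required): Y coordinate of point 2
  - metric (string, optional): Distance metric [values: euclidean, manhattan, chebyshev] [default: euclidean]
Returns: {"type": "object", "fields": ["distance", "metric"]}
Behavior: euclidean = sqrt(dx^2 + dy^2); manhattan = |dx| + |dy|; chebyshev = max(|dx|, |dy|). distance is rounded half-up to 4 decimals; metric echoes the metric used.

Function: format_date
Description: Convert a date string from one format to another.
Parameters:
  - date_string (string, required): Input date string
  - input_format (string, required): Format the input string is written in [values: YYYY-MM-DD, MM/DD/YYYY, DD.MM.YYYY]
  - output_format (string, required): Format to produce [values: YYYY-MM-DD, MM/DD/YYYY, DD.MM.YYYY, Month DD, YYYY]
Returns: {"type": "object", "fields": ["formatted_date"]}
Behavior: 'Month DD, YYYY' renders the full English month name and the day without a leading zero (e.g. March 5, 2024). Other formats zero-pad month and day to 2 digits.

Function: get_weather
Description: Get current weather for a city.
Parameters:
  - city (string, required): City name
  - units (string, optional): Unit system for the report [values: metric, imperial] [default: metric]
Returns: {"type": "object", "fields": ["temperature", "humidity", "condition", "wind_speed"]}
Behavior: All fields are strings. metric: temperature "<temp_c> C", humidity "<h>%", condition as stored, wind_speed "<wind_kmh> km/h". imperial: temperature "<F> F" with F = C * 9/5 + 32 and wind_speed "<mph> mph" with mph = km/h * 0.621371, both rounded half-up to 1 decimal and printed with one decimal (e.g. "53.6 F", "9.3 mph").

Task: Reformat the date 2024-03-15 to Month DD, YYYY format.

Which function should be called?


The task needs a function whose description is: Convert a date string from one format to another.
format_date


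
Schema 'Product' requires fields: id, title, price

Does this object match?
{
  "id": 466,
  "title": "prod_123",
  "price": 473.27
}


Checking required fields... All present.
Valid - all required fields present


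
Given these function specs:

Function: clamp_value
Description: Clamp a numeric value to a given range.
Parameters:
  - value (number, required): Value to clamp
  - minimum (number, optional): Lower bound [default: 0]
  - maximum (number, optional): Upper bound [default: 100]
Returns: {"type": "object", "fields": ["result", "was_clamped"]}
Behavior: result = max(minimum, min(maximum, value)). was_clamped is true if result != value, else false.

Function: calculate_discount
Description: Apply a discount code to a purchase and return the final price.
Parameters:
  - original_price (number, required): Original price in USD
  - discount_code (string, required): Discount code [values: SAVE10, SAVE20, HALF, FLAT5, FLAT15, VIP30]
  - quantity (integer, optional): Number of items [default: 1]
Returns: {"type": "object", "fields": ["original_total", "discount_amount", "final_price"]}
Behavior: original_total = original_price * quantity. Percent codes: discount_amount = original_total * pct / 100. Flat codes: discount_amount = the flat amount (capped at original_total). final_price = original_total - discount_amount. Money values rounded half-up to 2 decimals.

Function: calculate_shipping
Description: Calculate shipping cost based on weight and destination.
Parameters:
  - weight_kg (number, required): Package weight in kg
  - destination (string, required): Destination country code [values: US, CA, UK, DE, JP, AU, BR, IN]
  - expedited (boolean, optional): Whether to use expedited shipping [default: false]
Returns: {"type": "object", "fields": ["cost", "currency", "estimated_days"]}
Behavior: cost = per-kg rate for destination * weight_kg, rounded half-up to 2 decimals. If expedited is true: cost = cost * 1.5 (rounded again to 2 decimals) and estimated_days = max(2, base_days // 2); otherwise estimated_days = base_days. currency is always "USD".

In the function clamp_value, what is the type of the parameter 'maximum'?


The clamp_value spec declares:
  - maximum (number, optional): Upper bound [default: 100]
Type:
number


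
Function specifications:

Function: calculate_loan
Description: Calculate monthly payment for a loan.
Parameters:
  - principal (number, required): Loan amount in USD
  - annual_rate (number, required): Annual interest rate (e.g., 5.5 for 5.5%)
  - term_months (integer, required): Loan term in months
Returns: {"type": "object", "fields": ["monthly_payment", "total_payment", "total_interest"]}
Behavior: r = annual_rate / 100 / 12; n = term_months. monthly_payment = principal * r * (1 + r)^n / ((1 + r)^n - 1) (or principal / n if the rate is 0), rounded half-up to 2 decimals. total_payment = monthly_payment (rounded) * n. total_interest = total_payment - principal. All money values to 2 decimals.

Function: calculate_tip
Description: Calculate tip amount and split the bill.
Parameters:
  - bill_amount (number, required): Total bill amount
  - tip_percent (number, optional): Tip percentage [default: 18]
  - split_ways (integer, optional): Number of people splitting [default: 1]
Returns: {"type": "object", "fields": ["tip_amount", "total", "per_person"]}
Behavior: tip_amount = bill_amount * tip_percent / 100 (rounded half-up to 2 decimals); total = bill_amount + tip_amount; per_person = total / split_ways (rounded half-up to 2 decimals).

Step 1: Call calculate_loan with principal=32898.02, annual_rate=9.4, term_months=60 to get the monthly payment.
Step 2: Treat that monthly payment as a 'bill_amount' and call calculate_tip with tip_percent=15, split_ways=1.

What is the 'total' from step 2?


Step 1: calculate_loan(principal=32898.02, annual_rate=9.4, term_months=60)
  r = 9.4 / 100 / 12 = 0.007833333333 (keep full precision)
  (1 + r)^60 = 1.59706684
  monthly_payment = 32898.02 * 0.007833333333 * 1.59706684 / (1.59706684 - 1) = 689.31306 -> 689.31
  total_payment = 689.31 * 60 = 41358.60
  total_interest = 41358.60 - 32898.02 = 8460.58
  -> monthly_payment = 689.31
Step 2: calculate_tip(bill_amount=689.31, tip_percent=15, split_ways=1)
  tip_amount = 689.31 * 15/100 = 103.3965 -> 103.40
  total = 689.31 + 103.40 = 792.71
  per_person = 792.71 / 1 = 792.71 -> 792.71
  -> total = 792.71
$792.71


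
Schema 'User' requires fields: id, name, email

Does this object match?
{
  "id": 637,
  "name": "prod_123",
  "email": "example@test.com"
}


Checking required fields... All present.
Valid - all required fields present


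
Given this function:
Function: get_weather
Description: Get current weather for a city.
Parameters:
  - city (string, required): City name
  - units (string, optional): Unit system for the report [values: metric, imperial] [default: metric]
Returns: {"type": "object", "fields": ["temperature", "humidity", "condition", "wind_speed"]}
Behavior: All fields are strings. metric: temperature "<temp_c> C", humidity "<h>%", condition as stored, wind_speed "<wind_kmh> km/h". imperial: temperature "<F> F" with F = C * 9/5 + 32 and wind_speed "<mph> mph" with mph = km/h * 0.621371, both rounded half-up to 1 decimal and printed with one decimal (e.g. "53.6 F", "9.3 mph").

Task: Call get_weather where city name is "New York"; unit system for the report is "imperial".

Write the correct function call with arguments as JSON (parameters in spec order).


Mapping each described value to its parameter name:
  'City name' -> city = "New York"
  'Unit system for the report' -> units = "imperial"
get_weather({"city": "New York", "units": "imperial"})


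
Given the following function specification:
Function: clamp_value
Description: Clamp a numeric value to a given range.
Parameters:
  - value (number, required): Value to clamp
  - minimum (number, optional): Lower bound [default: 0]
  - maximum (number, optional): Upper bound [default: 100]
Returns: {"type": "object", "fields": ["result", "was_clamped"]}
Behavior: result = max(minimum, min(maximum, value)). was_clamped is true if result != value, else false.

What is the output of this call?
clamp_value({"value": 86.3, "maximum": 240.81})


Defaults applied: minimum=0
result = max(0, min(240.81, 86.3)) = max(0, 86.3) = 86.3
was_clamped = (86.3 != 86.3) = false
Output:
{"result": 86.3, "was_clamped": false}


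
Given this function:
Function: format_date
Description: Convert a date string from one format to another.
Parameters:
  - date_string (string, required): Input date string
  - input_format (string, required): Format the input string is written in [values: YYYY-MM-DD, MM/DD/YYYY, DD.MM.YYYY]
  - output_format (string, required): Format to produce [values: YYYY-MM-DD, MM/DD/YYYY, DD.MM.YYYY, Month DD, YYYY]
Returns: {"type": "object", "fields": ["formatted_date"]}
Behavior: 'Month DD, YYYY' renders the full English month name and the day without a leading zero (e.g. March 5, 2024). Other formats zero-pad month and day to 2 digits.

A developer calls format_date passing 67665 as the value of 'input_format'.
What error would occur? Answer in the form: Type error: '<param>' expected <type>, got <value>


Spec: 'input_format' is declared as string; 67665 is an integer.
Type error: 'input_format' expected string, got 67665


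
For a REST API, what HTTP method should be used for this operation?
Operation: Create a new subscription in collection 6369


GET = read, POST = create, PUT = update/replace, DELETE = remove
This operation is a create.
POST


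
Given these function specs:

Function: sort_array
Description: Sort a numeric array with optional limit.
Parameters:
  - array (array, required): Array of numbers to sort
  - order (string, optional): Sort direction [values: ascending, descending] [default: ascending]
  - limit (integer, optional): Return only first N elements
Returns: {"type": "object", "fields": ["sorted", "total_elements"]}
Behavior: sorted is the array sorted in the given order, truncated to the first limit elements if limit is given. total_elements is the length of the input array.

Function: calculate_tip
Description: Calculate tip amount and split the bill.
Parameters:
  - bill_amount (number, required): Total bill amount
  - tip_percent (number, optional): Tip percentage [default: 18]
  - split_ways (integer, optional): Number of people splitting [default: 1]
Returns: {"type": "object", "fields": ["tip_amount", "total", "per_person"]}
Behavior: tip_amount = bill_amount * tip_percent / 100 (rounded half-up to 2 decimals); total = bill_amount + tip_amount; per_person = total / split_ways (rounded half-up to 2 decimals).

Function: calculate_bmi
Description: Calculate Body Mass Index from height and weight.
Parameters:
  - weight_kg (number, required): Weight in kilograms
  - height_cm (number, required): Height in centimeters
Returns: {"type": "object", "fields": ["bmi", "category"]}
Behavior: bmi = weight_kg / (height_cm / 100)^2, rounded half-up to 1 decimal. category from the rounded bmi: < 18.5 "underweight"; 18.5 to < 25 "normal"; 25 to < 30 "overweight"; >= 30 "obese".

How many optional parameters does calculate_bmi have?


Parameters of calculate_bmi: weight_kg (required), height_cm (required)
Optional count:
0
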